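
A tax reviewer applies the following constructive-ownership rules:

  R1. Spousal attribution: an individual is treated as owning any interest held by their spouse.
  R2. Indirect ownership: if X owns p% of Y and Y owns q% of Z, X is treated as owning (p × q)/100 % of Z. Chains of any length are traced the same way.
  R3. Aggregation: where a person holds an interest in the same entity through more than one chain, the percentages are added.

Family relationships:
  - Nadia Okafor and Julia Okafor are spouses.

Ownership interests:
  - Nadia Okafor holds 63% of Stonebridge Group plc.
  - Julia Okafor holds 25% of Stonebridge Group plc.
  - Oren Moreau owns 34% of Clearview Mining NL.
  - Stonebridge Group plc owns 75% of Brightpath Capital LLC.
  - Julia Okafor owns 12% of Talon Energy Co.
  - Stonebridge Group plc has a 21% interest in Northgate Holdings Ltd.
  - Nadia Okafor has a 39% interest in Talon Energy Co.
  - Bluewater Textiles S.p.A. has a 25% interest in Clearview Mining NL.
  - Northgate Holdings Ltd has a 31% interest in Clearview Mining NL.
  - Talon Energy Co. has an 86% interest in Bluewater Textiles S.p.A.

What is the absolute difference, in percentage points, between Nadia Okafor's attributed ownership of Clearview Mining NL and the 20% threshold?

3.3062

By spousal attribution (R1), Nadia Okafor is treated as also owning Julia Okafor's interest in Talon Energy Co, giving 39% + 12% = 51%.
By spousal attribution (R1), Nadia Okafor is treated as also owning Julia Okafor's interest in Stonebridge Group plc, giving 63% + 25% = 88%.
Chain via Talon Energy Co. → Bluewater Textiles S.p.A. (R2): 51% × 86% × 25% = 10.965% of Clearview Mining NL.
Chain via Stonebridge Group plc → Northgate Holdings Ltd (R2): 88% × 21% × 31% = 5.7288% of Clearview Mining NL.
Aggregating (R3): 10.965% + 5.7288% = 16.6938%.
16.6938% falls short of the 20% threshold by 3.3062 percentage points.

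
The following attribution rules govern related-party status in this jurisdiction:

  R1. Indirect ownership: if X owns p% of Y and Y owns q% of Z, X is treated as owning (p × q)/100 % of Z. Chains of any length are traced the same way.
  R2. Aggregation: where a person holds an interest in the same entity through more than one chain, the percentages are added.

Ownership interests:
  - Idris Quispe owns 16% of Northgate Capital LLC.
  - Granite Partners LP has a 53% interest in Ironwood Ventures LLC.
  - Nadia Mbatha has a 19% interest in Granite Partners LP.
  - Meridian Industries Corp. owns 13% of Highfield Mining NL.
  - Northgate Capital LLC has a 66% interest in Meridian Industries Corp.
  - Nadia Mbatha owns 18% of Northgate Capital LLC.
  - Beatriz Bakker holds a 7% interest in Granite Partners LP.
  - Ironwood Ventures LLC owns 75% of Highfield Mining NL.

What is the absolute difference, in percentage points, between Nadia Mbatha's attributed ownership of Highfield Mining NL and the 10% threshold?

0.9031

Chain via Northgate Capital LLC → Meridian Industries Corp. (R1): 18% × 66% × 13% = 1.5444% of Highfield Mining NL.
Chain via Granite Partners LP → Ironwood Ventures LLC (R1): 19% × 53% × 75% = 7.5525% of Highfield Mining NL.
Aggregating (R2): 1.5444% + 7.5525% = 9.0969%.
9.0969% falls short of the 10% threshold by 0.9031 percentage points.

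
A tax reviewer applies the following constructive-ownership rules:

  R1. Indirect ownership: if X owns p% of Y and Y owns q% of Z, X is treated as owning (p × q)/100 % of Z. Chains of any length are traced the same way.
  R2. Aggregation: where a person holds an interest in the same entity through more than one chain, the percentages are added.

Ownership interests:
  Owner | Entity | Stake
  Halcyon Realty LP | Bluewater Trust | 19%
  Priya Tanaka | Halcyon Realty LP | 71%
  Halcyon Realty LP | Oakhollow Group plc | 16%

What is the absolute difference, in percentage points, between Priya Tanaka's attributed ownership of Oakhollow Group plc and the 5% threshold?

Chain via Halcyon Realty LP (R1): 71% × 16% = 11.36% of Oakhollow Group plc.
11.36% exceeds the 5% threshold by 6.36 percentage points.

6.36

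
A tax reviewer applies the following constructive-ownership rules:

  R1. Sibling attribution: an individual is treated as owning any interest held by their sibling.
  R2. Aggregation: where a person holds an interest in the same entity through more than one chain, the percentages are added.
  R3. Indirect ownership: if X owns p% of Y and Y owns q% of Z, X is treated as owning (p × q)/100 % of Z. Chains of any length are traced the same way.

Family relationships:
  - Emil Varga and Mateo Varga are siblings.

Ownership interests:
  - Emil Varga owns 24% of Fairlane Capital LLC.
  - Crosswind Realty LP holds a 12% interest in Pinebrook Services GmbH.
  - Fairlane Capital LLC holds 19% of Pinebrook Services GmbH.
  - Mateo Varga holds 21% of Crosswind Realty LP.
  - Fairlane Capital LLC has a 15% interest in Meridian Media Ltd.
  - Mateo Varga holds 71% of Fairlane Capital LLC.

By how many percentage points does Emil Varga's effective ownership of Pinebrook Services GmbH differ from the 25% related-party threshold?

4.43

By sibling attribution (R1), Emil Varga is treated as also owning Mateo Varga's interest in Fairlane Capital LLC, giving 24% + 71% = 95%.
By sibling attribution (R1), Emil Varga is treated as owning Mateo Varga's 21% interest in Crosswind Realty LP.
Chain via Fairlane Capital LLC (R3): 95% × 19% = 18.05% of Pinebrook Services GmbH.
Chain via Crosswind Realty LP (R3): 21% × 12% = 2.52% of Pinebrook Services GmbH.
Aggregating (R2): 18.05% + 2.52% = 20.57%.
20.57% falls short of the 25% threshold by 4.43 percentage points.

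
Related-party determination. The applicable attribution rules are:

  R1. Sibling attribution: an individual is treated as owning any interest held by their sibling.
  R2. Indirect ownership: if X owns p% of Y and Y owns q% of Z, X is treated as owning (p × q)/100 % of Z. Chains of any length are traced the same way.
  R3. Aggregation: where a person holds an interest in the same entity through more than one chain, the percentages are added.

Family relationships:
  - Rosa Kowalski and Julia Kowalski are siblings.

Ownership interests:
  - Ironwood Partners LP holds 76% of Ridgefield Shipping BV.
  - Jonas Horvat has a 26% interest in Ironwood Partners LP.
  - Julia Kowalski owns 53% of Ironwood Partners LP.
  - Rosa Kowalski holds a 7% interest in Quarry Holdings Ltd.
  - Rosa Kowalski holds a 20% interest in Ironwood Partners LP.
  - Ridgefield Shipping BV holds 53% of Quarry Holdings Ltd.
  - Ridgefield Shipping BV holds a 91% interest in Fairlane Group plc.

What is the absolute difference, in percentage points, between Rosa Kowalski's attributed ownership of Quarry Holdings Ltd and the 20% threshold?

16.4044

By sibling attribution (R1), Rosa Kowalski is treated as also owning Julia Kowalski's interest in Ironwood Partners LP, giving 20% + 53% = 73%.
Chain via Ironwood Partners LP → Ridgefield Shipping BV (R2): 73% × 76% × 53% = 29.4044% of Quarry Holdings Ltd.
Direct interest in Quarry Holdings Ltd: 7%.
Aggregating (R3): 29.4044% + 7% = 36.4044%.
36.4044% exceeds the 20% threshold by 16.4044 percentage points.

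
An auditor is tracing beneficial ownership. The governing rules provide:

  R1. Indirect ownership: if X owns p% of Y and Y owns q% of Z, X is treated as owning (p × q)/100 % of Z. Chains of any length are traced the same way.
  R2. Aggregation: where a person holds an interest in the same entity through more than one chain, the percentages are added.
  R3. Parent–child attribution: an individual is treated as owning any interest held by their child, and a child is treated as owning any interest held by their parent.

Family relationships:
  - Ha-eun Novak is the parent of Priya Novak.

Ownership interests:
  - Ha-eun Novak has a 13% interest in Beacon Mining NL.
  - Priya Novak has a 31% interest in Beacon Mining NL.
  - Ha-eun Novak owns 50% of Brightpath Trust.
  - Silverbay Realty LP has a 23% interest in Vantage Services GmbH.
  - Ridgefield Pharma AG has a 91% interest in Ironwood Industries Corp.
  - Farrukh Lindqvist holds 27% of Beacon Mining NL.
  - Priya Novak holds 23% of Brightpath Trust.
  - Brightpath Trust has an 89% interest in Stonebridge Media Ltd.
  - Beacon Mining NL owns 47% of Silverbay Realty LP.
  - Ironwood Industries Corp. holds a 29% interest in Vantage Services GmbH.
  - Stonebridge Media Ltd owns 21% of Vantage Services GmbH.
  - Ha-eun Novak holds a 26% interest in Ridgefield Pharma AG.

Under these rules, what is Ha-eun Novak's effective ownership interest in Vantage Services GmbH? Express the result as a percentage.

25.2615%

By parent–child attribution (R3), Ha-eun Novak is treated as also owning Priya Novak's interest in Beacon Mining NL, giving 13% + 31% = 44%.
By parent–child attribution (R3), Ha-eun Novak is treated as also owning Priya Novak's interest in Brightpath Trust, giving 50% + 23% = 73%.
Chain via Beacon Mining NL → Silverbay Realty LP (R1): 44% × 47% × 23% = 4.7564% of Vantage Services GmbH.
Chain via Ridgefield Pharma AG → Ironwood Industries Corp. (R1): 26% × 91% × 29% = 6.8614% of Vantage Services GmbH.
Chain via Brightpath Trust → Stonebridge Media Ltd (R1): 73% × 89% × 21% = 13.6437% of Vantage Services GmbH.
Aggregating (R2): 4.7564% + 6.8614% + 13.6437% = 25.2615%.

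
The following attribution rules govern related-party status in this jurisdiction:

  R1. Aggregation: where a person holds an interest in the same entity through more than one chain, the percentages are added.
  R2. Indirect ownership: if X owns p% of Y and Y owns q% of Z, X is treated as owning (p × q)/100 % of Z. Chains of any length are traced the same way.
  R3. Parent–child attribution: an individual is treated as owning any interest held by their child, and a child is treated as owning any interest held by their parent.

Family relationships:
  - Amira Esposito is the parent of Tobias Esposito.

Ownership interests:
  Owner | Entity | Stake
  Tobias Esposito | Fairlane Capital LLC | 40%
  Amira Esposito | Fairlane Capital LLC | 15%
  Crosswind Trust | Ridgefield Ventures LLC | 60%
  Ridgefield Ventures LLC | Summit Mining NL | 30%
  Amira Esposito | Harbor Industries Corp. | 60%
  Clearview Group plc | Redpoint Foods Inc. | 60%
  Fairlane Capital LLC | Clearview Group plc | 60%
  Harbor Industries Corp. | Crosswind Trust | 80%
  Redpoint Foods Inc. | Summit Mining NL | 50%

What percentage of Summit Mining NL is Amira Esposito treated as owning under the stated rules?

By parent–child attribution (R3), Amira Esposito is treated as also owning Tobias Esposito's interest in Fairlane Capital LLC, giving 15% + 40% = 55%.
Chain via Fairlane Capital LLC → Clearview Group plc → Redpoint Foods Inc. (R2): 55% × 60% × 60% × 50% = 9.9% of Summit Mining NL.
Chain via Harbor Industries Corp. → Crosswind Trust → Ridgefield Ventures LLC (R2): 60% × 80% × 60% × 30% = 8.64% of Summit Mining NL.
Aggregating (R1): 9.9% + 8.64% = 18.54%.

18.54%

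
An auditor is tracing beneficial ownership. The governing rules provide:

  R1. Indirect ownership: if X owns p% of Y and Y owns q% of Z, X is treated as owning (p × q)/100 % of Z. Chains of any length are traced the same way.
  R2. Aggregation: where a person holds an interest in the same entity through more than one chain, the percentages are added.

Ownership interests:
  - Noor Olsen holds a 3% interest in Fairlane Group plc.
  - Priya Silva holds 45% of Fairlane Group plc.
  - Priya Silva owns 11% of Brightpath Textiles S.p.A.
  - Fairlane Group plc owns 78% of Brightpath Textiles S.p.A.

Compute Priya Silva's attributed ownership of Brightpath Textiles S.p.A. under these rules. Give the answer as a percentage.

46.1%

Chain via Fairlane Group plc (R1): 45% × 78% = 35.1% of Brightpath Textiles S.p.A.
Direct interest in Brightpath Textiles S.p.A: 11%.
Aggregating (R2): 35.1% + 11% = 46.1%.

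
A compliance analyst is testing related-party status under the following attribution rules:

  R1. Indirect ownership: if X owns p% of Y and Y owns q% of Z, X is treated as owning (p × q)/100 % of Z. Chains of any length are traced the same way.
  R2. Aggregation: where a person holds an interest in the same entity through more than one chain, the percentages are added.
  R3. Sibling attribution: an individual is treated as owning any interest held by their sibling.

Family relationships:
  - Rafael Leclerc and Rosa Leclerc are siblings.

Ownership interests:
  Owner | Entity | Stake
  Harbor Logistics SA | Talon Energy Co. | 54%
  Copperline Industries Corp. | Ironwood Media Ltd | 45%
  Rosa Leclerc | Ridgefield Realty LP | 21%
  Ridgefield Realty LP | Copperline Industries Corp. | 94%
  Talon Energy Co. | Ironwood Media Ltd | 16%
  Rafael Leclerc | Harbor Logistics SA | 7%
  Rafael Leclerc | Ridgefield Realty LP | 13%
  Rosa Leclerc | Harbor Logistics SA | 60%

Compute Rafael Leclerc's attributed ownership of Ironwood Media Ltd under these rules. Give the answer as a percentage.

By sibling attribution (R3), Rafael Leclerc is treated as also owning Rosa Leclerc's interest in Ridgefield Realty LP, giving 13% + 21% = 34%.
By sibling attribution (R3), Rafael Leclerc is treated as also owning Rosa Leclerc's interest in Harbor Logistics SA, giving 7% + 60% = 67%.
Chain via Ridgefield Realty LP → Copperline Industries Corp. (R1): 34% × 94% × 45% = 14.382% of Ironwood Media Ltd.
Chain via Harbor Logistics SA → Talon Energy Co. (R1): 67% × 54% × 16% = 5.7888% of Ironwood Media Ltd.
Aggregating (R2): 14.382% + 5.7888% = 20.1708%.

20.1708%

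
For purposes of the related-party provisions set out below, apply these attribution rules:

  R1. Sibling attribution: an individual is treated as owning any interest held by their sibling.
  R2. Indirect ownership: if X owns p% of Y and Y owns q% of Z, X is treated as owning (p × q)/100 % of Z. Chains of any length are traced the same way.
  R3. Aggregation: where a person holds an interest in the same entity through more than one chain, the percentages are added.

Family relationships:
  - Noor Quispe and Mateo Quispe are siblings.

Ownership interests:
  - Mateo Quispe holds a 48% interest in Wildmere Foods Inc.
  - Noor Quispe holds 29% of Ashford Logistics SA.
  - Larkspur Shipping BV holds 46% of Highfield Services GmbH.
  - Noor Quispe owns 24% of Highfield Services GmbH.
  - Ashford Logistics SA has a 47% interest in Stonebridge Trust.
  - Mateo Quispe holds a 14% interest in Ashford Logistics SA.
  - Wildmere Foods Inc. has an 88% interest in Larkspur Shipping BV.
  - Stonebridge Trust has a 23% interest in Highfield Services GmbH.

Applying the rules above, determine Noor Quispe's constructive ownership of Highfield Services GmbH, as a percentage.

48.0787%

By sibling attribution (R1), Noor Quispe is treated as also owning Mateo Quispe's interest in Ashford Logistics SA, giving 29% + 14% = 43%.
By sibling attribution (R1), Noor Quispe is treated as owning Mateo Quispe's 48% interest in Wildmere Foods Inc.
Chain via Ashford Logistics SA → Stonebridge Trust (R2): 43% × 47% × 23% = 4.6483% of Highfield Services GmbH.
Direct interest in Highfield Services GmbH: 24%.
Chain via Wildmere Foods Inc. → Larkspur Shipping BV (R2): 48% × 88% × 46% = 19.4304% of Highfield Services GmbH.
Aggregating (R3): 4.6483% + 24% + 19.4304% = 48.0787%.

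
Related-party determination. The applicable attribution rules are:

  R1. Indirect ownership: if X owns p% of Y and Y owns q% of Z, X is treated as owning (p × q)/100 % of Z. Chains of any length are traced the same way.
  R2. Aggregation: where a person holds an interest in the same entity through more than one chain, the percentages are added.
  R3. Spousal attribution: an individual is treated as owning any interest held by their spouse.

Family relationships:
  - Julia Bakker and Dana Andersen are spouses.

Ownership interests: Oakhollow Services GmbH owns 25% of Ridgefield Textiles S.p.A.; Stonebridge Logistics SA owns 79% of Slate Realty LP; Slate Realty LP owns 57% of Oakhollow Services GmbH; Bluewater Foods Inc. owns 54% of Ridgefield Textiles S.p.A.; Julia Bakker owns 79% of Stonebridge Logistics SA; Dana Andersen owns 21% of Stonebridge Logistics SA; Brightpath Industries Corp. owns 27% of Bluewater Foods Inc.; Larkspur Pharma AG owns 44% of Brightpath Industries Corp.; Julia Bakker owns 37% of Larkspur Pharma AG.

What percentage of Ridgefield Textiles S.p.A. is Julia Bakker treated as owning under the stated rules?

13.631124%

By spousal attribution (R3), Julia Bakker is treated as also owning Dana Andersen's interest in Stonebridge Logistics SA, giving 79% + 21% = 100%.
Chain via Stonebridge Logistics SA → Slate Realty LP → Oakhollow Services GmbH (R1): 100% × 79% × 57% × 25% = 11.2575% of Ridgefield Textiles S.p.A.
Chain via Larkspur Pharma AG → Brightpath Industries Corp. → Bluewater Foods Inc. (R1): 37% × 44% × 27% × 54% = 2.373624% of Ridgefield Textiles S.p.A.
Aggregating (R2): 11.2575% + 2.373624% = 13.631124%.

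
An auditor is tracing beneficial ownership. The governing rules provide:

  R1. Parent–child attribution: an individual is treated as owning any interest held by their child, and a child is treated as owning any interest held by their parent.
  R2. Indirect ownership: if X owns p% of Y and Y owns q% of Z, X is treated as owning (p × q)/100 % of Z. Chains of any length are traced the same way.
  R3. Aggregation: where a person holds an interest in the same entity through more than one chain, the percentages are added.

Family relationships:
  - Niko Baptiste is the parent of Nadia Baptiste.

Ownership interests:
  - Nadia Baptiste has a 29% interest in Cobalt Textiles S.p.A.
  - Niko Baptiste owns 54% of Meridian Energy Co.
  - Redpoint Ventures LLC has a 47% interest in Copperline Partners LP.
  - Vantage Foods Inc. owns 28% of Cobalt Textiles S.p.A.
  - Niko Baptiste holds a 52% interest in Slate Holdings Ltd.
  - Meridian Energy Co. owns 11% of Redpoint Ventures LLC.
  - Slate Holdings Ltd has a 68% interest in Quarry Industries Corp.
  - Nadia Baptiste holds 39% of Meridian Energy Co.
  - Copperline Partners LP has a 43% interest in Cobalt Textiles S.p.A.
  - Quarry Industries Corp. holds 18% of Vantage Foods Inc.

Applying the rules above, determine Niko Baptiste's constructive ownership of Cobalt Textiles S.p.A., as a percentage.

By parent–child attribution (R1), Niko Baptiste is treated as also owning Nadia Baptiste's interest in Meridian Energy Co, giving 54% + 39% = 93%.
By parent–child attribution (R1), Niko Baptiste is treated as owning Nadia Baptiste's 29% interest in Cobalt Textiles S.p.A.
Chain via Meridian Energy Co. → Redpoint Ventures LLC → Copperline Partners LP (R2): 93% × 11% × 47% × 43% = 2.067483% of Cobalt Textiles S.p.A.
Chain via Slate Holdings Ltd → Quarry Industries Corp. → Vantage Foods Inc. (R2): 52% × 68% × 18% × 28% = 1.782144% of Cobalt Textiles S.p.A.
Direct interest in Cobalt Textiles S.p.A: 29%.
Aggregating (R3): 2.067483% + 1.782144% + 29% = 32.849627%.

32.849627%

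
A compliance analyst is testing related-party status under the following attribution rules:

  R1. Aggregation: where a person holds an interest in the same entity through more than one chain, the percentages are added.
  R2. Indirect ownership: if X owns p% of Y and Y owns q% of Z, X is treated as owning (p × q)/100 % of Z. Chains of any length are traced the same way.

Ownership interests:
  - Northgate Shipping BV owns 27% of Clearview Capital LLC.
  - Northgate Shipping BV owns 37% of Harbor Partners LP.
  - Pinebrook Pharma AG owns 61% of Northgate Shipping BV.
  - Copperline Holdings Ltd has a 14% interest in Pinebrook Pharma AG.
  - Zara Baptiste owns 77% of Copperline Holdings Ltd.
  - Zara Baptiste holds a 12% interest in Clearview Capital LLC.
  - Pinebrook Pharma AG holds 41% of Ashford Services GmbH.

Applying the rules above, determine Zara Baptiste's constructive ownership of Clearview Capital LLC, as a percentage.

13.775466%

Chain via Copperline Holdings Ltd → Pinebrook Pharma AG → Northgate Shipping BV (R2): 77% × 14% × 61% × 27% = 1.775466% of Clearview Capital LLC.
Direct interest in Clearview Capital LLC: 12%.
Aggregating (R1): 1.775466% + 12% = 13.775466%.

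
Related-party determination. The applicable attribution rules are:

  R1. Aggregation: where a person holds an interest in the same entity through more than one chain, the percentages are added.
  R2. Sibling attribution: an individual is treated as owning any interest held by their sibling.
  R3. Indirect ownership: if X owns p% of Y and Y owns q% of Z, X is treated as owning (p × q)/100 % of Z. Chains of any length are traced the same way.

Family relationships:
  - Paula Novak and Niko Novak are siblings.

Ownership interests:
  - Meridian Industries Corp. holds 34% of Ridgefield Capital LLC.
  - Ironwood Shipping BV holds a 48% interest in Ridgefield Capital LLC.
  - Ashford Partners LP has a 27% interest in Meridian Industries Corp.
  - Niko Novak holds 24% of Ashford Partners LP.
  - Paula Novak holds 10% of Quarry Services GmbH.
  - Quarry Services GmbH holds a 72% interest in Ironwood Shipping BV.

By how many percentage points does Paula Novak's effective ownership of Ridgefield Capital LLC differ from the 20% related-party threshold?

By sibling attribution (R2), Paula Novak is treated as owning Niko Novak's 24% interest in Ashford Partners LP.
Chain via Quarry Services GmbH → Ironwood Shipping BV (R3): 10% × 72% × 48% = 3.456% of Ridgefield Capital LLC.
Chain via Ashford Partners LP → Meridian Industries Corp. (R3): 24% × 27% × 34% = 2.2032% of Ridgefield Capital LLC.
Aggregating (R1): 3.456% + 2.2032% = 5.6592%.
5.6592% falls short of the 20% threshold by 14.3408 percentage points.

14.3408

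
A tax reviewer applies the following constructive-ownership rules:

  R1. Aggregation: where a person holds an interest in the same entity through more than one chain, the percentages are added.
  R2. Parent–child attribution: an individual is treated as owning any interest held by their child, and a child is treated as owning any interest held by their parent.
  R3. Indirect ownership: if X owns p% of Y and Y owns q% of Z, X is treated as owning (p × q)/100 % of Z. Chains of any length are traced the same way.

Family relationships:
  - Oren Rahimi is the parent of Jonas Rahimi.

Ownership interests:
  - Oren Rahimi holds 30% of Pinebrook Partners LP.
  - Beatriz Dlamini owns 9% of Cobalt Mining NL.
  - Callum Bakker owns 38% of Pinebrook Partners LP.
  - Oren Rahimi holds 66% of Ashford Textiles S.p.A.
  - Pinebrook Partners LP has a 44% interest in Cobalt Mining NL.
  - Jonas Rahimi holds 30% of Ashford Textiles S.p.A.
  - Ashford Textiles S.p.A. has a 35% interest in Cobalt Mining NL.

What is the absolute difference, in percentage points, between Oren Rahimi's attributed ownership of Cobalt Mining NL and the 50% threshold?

3.2

By parent–child attribution (R2), Oren Rahimi is treated as also owning Jonas Rahimi's interest in Ashford Textiles S.p.A, giving 66% + 30% = 96%.
Chain via Pinebrook Partners LP (R3): 30% × 44% = 13.2% of Cobalt Mining NL.
Chain via Ashford Textiles S.p.A. (R3): 96% × 35% = 33.6% of Cobalt Mining NL.
Aggregating (R1): 13.2% + 33.6% = 46.8%.
46.8% falls short of the 50% threshold by 3.2 percentage points.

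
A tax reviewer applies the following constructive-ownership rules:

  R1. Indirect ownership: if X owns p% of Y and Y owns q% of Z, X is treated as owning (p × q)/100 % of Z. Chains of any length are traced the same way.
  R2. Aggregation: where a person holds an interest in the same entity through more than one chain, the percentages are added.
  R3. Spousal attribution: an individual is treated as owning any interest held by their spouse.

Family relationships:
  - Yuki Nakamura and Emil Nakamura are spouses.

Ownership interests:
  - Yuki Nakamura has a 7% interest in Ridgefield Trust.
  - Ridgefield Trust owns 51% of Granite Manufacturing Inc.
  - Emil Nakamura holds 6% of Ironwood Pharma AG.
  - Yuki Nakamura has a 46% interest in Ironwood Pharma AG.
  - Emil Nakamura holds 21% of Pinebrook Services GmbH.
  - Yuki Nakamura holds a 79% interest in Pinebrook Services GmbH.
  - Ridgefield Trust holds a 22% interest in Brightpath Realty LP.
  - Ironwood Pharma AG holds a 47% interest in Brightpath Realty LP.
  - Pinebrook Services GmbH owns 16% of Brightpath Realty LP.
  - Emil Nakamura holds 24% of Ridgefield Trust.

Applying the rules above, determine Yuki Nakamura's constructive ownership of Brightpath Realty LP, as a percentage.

By spousal attribution (R3), Yuki Nakamura is treated as also owning Emil Nakamura's interest in Pinebrook Services GmbH, giving 79% + 21% = 100%.
By spousal attribution (R3), Yuki Nakamura is treated as also owning Emil Nakamura's interest in Ridgefield Trust, giving 7% + 24% = 31%.
By spousal attribution (R3), Yuki Nakamura is treated as also owning Emil Nakamura's interest in Ironwood Pharma AG, giving 46% + 6% = 52%.
Chain via Pinebrook Services GmbH (R1): 100% × 16% = 16% of Brightpath Realty LP.
Chain via Ridgefield Trust (R1): 31% × 22% = 6.82% of Brightpath Realty LP.
Chain via Ironwood Pharma AG (R1): 52% × 47% = 24.44% of Brightpath Realty LP.
Aggregating (R2): 16% + 6.82% + 24.44% = 47.26%.

47.26%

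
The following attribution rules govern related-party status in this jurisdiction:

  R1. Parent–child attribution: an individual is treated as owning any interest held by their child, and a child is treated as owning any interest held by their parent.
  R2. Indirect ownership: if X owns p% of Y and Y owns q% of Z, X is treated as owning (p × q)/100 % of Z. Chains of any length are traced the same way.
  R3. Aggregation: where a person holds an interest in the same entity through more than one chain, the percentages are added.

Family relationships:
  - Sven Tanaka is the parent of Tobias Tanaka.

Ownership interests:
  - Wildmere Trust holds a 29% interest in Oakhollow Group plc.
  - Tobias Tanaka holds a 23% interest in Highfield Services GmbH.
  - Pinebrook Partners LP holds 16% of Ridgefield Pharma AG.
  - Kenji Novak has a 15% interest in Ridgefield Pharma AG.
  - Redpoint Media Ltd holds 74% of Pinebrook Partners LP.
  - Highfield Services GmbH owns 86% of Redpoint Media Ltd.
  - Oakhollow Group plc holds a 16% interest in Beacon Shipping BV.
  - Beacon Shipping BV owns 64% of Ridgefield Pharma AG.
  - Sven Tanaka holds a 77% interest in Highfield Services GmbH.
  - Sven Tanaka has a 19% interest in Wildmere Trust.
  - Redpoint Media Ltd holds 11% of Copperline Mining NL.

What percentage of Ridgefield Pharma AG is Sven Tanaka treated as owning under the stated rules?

10.746624%

By parent–child attribution (R1), Sven Tanaka is treated as also owning Tobias Tanaka's interest in Highfield Services GmbH, giving 77% + 23% = 100%.
Chain via Highfield Services GmbH → Redpoint Media Ltd → Pinebrook Partners LP (R2): 100% × 86% × 74% × 16% = 10.1824% of Ridgefield Pharma AG.
Chain via Wildmere Trust → Oakhollow Group plc → Beacon Shipping BV (R2): 19% × 29% × 16% × 64% = 0.564224% of Ridgefield Pharma AG.
Aggregating (R3): 10.1824% + 0.564224% = 10.746624%.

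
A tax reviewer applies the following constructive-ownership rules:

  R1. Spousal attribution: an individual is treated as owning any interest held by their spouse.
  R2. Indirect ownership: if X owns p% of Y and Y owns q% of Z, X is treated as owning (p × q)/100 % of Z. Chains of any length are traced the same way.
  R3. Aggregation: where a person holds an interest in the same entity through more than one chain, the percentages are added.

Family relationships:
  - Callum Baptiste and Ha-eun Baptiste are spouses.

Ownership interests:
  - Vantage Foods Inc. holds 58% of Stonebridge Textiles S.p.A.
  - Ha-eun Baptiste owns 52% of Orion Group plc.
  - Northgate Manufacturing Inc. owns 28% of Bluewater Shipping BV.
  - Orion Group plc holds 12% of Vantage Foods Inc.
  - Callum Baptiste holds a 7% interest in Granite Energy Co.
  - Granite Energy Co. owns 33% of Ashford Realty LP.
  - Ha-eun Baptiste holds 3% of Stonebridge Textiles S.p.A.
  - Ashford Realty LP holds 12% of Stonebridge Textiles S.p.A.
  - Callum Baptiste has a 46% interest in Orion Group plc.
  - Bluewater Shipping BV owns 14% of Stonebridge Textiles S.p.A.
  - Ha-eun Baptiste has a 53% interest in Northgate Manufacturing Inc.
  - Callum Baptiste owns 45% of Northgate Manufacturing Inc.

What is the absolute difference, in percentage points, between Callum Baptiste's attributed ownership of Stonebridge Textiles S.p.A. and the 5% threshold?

8.9396

By spousal attribution (R1), Callum Baptiste is treated as also owning Ha-eun Baptiste's interest in Northgate Manufacturing Inc, giving 45% + 53% = 98%.
By spousal attribution (R1), Callum Baptiste is treated as also owning Ha-eun Baptiste's interest in Orion Group plc, giving 46% + 52% = 98%.
By spousal attribution (R1), Callum Baptiste is treated as owning Ha-eun Baptiste's 3% interest in Stonebridge Textiles S.p.A.
Chain via Granite Energy Co. → Ashford Realty LP (R2): 7% × 33% × 12% = 0.2772% of Stonebridge Textiles S.p.A.
Chain via Northgate Manufacturing Inc. → Bluewater Shipping BV (R2): 98% × 28% × 14% = 3.8416% of Stonebridge Textiles S.p.A.
Chain via Orion Group plc → Vantage Foods Inc. (R2): 98% × 12% × 58% = 6.8208% of Stonebridge Textiles S.p.A.
Direct interest in Stonebridge Textiles S.p.A: 3%.
Aggregating (R3): 0.2772% + 3.8416% + 6.8208% + 3% = 13.9396%.
13.9396% exceeds the 5% threshold by 8.9396 percentage points.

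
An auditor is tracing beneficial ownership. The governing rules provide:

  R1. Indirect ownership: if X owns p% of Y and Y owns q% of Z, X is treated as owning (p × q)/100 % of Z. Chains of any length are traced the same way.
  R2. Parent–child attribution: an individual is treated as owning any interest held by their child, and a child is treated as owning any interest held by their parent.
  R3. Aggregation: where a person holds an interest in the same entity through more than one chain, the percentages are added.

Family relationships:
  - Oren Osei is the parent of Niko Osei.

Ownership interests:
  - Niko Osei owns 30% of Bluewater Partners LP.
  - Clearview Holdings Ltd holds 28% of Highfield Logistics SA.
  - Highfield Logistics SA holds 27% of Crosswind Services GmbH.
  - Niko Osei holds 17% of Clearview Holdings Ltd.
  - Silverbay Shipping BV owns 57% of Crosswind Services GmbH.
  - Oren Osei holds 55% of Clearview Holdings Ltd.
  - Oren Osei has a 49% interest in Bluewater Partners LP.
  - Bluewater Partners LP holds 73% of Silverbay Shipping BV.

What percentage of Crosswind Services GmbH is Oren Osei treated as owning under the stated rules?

By parent–child attribution (R2), Oren Osei is treated as also owning Niko Osei's interest in Clearview Holdings Ltd, giving 55% + 17% = 72%.
By parent–child attribution (R2), Oren Osei is treated as also owning Niko Osei's interest in Bluewater Partners LP, giving 49% + 30% = 79%.
Chain via Clearview Holdings Ltd → Highfield Logistics SA (R1): 72% × 28% × 27% = 5.4432% of Crosswind Services GmbH.
Chain via Bluewater Partners LP → Silverbay Shipping BV (R1): 79% × 73% × 57% = 32.8719% of Crosswind Services GmbH.
Aggregating (R3): 5.4432% + 32.8719% = 38.3151%.

38.3151%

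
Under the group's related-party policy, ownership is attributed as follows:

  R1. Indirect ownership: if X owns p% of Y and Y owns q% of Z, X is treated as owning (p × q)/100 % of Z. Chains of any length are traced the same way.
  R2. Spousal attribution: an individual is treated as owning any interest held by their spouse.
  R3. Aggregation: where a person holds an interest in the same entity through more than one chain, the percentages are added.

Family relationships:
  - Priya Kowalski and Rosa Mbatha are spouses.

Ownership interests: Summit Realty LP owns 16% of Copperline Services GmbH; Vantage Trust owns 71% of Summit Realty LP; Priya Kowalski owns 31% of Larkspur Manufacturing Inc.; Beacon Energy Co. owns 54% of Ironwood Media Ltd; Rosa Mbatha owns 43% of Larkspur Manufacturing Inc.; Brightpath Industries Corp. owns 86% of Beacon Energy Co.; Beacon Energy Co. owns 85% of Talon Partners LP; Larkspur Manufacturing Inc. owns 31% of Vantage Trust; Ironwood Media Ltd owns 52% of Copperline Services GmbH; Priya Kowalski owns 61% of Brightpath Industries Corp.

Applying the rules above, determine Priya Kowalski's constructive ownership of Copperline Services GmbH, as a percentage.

17.336752%

By spousal attribution (R2), Priya Kowalski is treated as also owning Rosa Mbatha's interest in Larkspur Manufacturing Inc, giving 31% + 43% = 74%.
Chain via Brightpath Industries Corp. → Beacon Energy Co. → Ironwood Media Ltd (R1): 61% × 86% × 54% × 52% = 14.730768% of Copperline Services GmbH.
Chain via Larkspur Manufacturing Inc. → Vantage Trust → Summit Realty LP (R1): 74% × 31% × 71% × 16% = 2.605984% of Copperline Services GmbH.
Aggregating (R3): 14.730768% + 2.605984% = 17.336752%.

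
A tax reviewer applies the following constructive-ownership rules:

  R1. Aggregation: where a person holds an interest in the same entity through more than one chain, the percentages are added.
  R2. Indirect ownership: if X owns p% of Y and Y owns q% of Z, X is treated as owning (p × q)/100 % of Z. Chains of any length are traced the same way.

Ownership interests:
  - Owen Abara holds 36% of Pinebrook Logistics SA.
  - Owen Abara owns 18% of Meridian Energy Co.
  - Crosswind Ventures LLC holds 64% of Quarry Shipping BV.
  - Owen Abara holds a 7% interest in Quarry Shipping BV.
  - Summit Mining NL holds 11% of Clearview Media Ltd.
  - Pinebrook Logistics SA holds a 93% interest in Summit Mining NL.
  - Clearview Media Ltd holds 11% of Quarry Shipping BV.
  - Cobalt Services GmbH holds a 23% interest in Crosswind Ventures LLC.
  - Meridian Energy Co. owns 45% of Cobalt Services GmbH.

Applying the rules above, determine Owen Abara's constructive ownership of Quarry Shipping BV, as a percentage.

8.597428%

Chain via Meridian Energy Co. → Cobalt Services GmbH → Crosswind Ventures LLC (R2): 18% × 45% × 23% × 64% = 1.19232% of Quarry Shipping BV.
Chain via Pinebrook Logistics SA → Summit Mining NL → Clearview Media Ltd (R2): 36% × 93% × 11% × 11% = 0.405108% of Quarry Shipping BV.
Direct interest in Quarry Shipping BV: 7%.
Aggregating (R1): 1.19232% + 0.405108% + 7% = 8.597428%.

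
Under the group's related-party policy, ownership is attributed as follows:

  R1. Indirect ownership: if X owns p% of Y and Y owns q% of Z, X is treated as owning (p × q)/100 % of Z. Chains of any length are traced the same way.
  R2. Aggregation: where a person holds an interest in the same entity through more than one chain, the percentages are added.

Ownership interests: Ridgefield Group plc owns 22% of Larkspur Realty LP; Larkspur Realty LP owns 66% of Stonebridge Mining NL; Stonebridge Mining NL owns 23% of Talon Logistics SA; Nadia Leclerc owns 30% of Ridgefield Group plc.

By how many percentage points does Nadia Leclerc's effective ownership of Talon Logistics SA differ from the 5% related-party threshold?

Chain via Ridgefield Group plc → Larkspur Realty LP → Stonebridge Mining NL (R1): 30% × 22% × 66% × 23% = 1.00188% of Talon Logistics SA.
1.00188% falls short of the 5% threshold by 3.99812 percentage points.

3.99812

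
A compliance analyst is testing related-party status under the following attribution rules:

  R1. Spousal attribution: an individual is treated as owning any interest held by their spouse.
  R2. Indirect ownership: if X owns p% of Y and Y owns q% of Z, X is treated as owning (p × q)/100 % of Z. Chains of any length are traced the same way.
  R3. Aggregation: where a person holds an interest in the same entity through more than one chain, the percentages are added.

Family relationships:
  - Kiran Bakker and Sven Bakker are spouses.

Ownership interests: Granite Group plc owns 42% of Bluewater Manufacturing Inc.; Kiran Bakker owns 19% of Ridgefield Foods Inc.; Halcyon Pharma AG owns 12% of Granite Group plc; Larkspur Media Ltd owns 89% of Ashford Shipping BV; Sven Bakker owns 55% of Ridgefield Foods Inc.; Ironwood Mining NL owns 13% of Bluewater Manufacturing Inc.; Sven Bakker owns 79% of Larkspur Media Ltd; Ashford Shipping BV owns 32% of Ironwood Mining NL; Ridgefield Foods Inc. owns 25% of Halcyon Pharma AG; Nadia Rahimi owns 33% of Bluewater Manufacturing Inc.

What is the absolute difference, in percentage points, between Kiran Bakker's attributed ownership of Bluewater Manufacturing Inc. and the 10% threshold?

By spousal attribution (R1), Kiran Bakker is treated as also owning Sven Bakker's interest in Ridgefield Foods Inc, giving 19% + 55% = 74%.
By spousal attribution (R1), Kiran Bakker is treated as owning Sven Bakker's 79% interest in Larkspur Media Ltd.
Chain via Ridgefield Foods Inc. → Halcyon Pharma AG → Granite Group plc (R2): 74% × 25% × 12% × 42% = 0.9324% of Bluewater Manufacturing Inc.
Chain via Larkspur Media Ltd → Ashford Shipping BV → Ironwood Mining NL (R2): 79% × 89% × 32% × 13% = 2.924896% of Bluewater Manufacturing Inc.
Aggregating (R3): 0.9324% + 2.924896% = 3.857296%.
3.857296% falls short of the 10% threshold by 6.142704 percentage points.

6.142704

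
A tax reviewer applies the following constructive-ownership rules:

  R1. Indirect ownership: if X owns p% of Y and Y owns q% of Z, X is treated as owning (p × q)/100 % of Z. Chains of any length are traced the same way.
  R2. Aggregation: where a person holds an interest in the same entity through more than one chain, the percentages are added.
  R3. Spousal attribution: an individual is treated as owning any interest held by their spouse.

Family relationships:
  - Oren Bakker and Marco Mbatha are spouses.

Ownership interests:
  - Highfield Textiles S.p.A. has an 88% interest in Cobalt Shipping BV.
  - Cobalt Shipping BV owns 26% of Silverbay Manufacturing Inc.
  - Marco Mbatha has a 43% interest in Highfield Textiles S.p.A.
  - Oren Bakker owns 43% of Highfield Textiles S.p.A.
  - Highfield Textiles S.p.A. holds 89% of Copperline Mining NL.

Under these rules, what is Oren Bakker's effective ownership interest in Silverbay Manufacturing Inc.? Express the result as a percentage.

By spousal attribution (R3), Oren Bakker is treated as also owning Marco Mbatha's interest in Highfield Textiles S.p.A, giving 43% + 43% = 86%.
Chain via Highfield Textiles S.p.A. → Cobalt Shipping BV (R1): 86% × 88% × 26% = 19.6768% of Silverbay Manufacturing Inc.

19.6768%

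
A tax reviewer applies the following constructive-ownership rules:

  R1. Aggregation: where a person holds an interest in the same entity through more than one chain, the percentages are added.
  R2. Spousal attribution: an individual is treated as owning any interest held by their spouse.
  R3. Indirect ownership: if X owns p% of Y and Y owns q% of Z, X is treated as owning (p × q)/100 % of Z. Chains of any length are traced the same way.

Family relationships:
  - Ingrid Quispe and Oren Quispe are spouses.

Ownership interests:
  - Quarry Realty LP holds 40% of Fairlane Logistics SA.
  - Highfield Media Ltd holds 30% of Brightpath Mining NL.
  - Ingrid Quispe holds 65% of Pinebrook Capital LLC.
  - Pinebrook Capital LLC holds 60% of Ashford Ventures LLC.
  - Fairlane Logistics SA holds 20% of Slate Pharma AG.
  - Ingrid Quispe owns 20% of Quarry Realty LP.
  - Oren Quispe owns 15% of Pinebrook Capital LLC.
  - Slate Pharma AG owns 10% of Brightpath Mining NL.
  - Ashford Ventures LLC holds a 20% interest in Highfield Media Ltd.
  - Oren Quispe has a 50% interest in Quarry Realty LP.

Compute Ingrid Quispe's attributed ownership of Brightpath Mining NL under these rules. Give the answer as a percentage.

3.44%

By spousal attribution (R2), Ingrid Quispe is treated as also owning Oren Quispe's interest in Pinebrook Capital LLC, giving 65% + 15% = 80%.
By spousal attribution (R2), Ingrid Quispe is treated as also owning Oren Quispe's interest in Quarry Realty LP, giving 20% + 50% = 70%.
Chain via Pinebrook Capital LLC → Ashford Ventures LLC → Highfield Media Ltd (R3): 80% × 60% × 20% × 30% = 2.88% of Brightpath Mining NL.
Chain via Quarry Realty LP → Fairlane Logistics SA → Slate Pharma AG (R3): 70% × 40% × 20% × 10% = 0.56% of Brightpath Mining NL.
Aggregating (R1): 2.88% + 0.56% = 3.44%.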